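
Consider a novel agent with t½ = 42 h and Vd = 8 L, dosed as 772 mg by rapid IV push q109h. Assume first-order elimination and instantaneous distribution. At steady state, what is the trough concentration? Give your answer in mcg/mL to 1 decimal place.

Over one 109-h interval, 109/42 ≈ 2.5952 half-lives elapse, leaving f ≈ 0.1655 of each dose.
Single-dose peak C₀ = D/Vd = 772/8 ≈ 96.500 mcg/mL.
Steady-state trough Cmin,ss = C₀·f/(1−f) ≈ 96.500 × 0.1655/0.8345 ≈ 19.138 mcg/mL.

19.1 mcg/mL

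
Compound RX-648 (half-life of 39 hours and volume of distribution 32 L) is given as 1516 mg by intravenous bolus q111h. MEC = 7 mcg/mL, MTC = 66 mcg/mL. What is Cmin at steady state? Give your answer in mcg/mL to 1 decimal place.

7.7 mcg/mL

τ/t½ = 111/39 ≈ 2.8462, so fraction remaining f = (1/2)^(111/39) ≈ 0.1391.
Accumulation ratio R = 1/(1 − f) ≈ 1/0.8609 ≈ 1.1616.
Each bolus raises the concentration by D/Vd = 1516/32 ≈ 47.375 mcg/mL.
Cmax,ss = C₀/(1 − f) ≈ 47.375/0.8609 ≈ 55.030 mcg/mL.
Steady-state trough Cmin,ss = Cmax,ss·f ≈ 55.030 × 0.1391 ≈ 7.655 mcg/mL.
Trough 7.7 mcg/mL vs MEC 7 mcg/mL: adequate.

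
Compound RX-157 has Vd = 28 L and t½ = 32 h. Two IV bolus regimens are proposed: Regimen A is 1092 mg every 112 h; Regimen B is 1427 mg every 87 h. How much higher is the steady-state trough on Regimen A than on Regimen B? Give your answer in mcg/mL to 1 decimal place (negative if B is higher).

-5.3 mcg/mL

Regimen A: f = (1/2)^(112/32) ≈ 0.0884; Cmin,ss = (1092/28)·f/(1−f) ≈ 3.782 mcg/mL.
Regimen B: f = (1/2)^(87/32) ≈ 0.1519; Cmin,ss = (1427/28)·f/(1−f) ≈ 9.128 mcg/mL.
Difference ≈ 3.782 − 9.128 ≈ -5.346 mcg/mL.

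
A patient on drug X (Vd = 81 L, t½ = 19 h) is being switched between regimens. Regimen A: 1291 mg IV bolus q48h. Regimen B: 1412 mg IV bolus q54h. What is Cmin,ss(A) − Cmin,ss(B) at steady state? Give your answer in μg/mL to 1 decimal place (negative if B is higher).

Regimen A: f = (1/2)^(48/19) ≈ 0.1736; Cmin,ss = (1291/81)·f/(1−f) ≈ 3.348 μg/mL.
Regimen B: f = (1/2)^(54/19) ≈ 0.1395; Cmin,ss = (1412/81)·f/(1−f) ≈ 2.826 μg/mL.
Difference ≈ 3.348 − 2.826 ≈ 0.522 μg/mL.

0.5 μg/mL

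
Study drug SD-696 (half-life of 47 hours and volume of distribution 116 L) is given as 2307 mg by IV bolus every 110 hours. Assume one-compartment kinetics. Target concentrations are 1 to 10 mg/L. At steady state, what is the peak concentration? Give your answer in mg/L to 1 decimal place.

Over one 110-h interval, 110/47 ≈ 2.3404 half-lives elapse, leaving f ≈ 0.1975 of each dose.
At steady state, accumulation factor R = 1/(1 − e^(−kτ)) ≈ 1.2461.
Single-dose peak C₀ = D/Vd = 2307/116 ≈ 19.888 mg/L.
Steady-state peak Cmax,ss = C₀·R ≈ 19.888 × 1.2461 ≈ 24.782 mg/L.
Peak 24.8 mg/L vs MTC 10 mg/L: exceeds toxic threshold.

24.8 mg/L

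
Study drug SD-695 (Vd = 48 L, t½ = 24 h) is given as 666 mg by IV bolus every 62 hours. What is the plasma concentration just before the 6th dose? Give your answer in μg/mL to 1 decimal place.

f = (1/2)^(τ/t½) = (1/2)^(62/24) ≈ 0.1669.
C₀ = D/Vd = 666/48 ≈ 13.875 μg/mL.
Before the 6th dose, 5 doses have been given. Superposition: Cmin = C₀·(f + f² + … + f^5).
≈ 13.875 × (0.1669 + 0.0279 + 0.0046 + 0.0008 + 0.0001) ≈ 13.875 × 0.2003 ≈ 2.779 μg/mL.

2.8 μg/mL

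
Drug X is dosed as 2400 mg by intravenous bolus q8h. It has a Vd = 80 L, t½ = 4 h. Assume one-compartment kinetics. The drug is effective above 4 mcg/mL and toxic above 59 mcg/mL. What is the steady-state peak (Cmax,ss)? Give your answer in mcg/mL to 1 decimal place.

40.0 mcg/mL

The dosing interval is 2 half-lives, so f = 2^(−2) = 0.25.
Accumulation ratio R = 1/(1 − f) = 1/0.75 = 4/3.
Single-dose peak C₀ = D/Vd = 2400/80 = 30 mcg/mL.
Steady-state peak Cmax,ss = C₀·R = 30 × 4/3 ≈ 40.000 mcg/mL.
Peak 40.0 mcg/mL vs MTC 59 mcg/mL: below toxic threshold.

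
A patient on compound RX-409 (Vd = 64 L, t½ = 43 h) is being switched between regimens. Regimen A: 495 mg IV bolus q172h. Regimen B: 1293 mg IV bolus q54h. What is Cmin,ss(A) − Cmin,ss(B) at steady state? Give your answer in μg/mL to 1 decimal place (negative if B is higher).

-14.0 μg/mL

Regimen A: f = (1/2)^(172/43) ≈ 0.0625; Cmin,ss = (495/64)·f/(1−f) ≈ 0.516 μg/mL.
Regimen B: f = (1/2)^(54/43) ≈ 0.4188; Cmin,ss = (1293/64)·f/(1−f) ≈ 14.558 μg/mL.
Difference ≈ 0.516 − 14.558 ≈ -14.042 μg/mL.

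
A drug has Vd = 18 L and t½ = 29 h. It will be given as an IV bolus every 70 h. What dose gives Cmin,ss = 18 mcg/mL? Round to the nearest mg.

1403 mg

τ/t½ = 70/29 ≈ 2.4138, so f = (1/2)^(70/29) ≈ 0.187662.
Cmin,ss = (D/Vd)·f/(1−f), so D = Cmin,ss·Vd·(1−f)/f.
D = 18 × 18 × (1−f)/f ≈ 18 × 18 × 4.32873 ≈ 1402.51 mg.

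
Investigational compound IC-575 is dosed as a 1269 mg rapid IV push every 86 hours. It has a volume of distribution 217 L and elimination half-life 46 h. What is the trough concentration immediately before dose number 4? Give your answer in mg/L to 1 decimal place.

2.2 mg/L

f = (1/2)^(τ/t½) = (1/2)^(86/46) ≈ 0.2737.
C₀ = D/Vd = 1269/217 ≈ 5.848 mg/L.
Before the 4th dose, 3 doses have been given. Superposition: Cmin = C₀·(f + f² + … + f^3).
≈ 5.848 × (0.2737 + 0.0749 + 0.0205) ≈ 5.848 × 0.3691 ≈ 2.158 mg/L.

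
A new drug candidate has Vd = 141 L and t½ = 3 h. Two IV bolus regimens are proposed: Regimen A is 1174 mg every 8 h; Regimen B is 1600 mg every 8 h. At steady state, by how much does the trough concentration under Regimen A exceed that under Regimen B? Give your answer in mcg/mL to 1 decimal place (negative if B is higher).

Regimen A: f = (1/2)^(8/3) ≈ 0.1575; Cmin,ss = (1174/141)·f/(1−f) ≈ 1.557 mcg/mL.
Regimen B: f = (1/2)^(8/3) ≈ 0.1575; Cmin,ss = (1600/141)·f/(1−f) ≈ 2.121 mcg/mL.
Difference ≈ 1.557 − 2.121 ≈ -0.564 mcg/mL.

-0.6 mcg/mL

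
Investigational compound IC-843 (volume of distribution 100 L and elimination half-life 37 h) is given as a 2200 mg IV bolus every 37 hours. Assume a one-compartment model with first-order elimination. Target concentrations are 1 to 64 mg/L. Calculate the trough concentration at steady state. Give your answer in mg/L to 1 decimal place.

τ = 37 h = 1 half-life, so f = (1/2)^1 = 0.5.
Accumulation ratio R = 1/(1 − f) = 1/0.5 = 2/1.
Single-dose peak C₀ = D/Vd = 2200/100 = 22 mg/L.
Steady-state peak Cmax,ss = C₀·R = 22 × 2/1 ≈ 44.000 mg/L.
Steady-state trough Cmin,ss = Cmax,ss·f ≈ 44.000 × 0.5 ≈ 22.000 mg/L.
Trough 22.0 mg/L vs MEC 1 mg/L: adequate.

22.0 mg/L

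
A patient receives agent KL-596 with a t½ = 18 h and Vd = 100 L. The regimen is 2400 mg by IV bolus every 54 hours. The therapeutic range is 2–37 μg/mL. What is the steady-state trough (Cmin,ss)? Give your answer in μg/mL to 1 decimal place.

3.4 μg/mL

The dosing interval is 3 half-lives, so f = 2^(−3) = 0.125.
Accumulation ratio R = 1/(1 − f) = 1/0.875 = 8/7.
Single-dose peak C₀ = D/Vd = 2400/100 = 24 μg/mL.
Steady-state peak Cmax,ss = C₀·R = 24 × 8/7 ≈ 27.429 μg/mL.
Steady-state trough Cmin,ss = Cmax,ss·f ≈ 27.429 × 0.125 ≈ 3.429 μg/mL.
Trough 3.4 μg/mL vs MEC 2 μg/mL: adequate.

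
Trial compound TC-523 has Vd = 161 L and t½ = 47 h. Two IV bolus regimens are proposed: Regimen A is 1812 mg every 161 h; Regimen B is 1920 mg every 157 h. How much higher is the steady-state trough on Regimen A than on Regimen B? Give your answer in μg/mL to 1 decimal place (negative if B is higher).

Regimen A: f = (1/2)^(161/47) ≈ 0.0931; Cmin,ss = (1812/161)·f/(1−f) ≈ 1.155 μg/mL.
Regimen B: f = (1/2)^(157/47) ≈ 0.0987; Cmin,ss = (1920/161)·f/(1−f) ≈ 1.306 μg/mL.
Difference ≈ 1.155 − 1.306 ≈ -0.151 μg/mL.

-0.2 μg/mL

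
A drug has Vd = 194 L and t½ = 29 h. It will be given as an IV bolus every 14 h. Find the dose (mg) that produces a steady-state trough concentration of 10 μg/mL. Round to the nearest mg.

771 mg

τ/t½ = 14/29 ≈ 0.48276, so f = (1/2)^(14/29) ≈ 0.715608.
Cmin,ss = (D/Vd)·f/(1−f), so D = Cmin,ss·Vd·(1−f)/f.
D = 10 × 194 × (1−f)/f ≈ 10 × 194 × 0.39741 ≈ 770.98 mg.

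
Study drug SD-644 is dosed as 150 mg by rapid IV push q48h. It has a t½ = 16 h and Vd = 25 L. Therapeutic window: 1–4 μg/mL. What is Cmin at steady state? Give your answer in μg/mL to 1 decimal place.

The dosing interval is 3 half-lives, so f = 2^(−3) = 0.125.
At steady state, R = 1/(1 − 0.125) = 8/7.
Single-dose peak C₀ = D/Vd = 150/25 = 6 μg/mL.
Steady-state peak Cmax,ss = C₀·R = 6 × 8/7 ≈ 6.857 μg/mL.
Steady-state trough Cmin,ss = Cmax,ss·f ≈ 6.857 × 0.125 ≈ 0.857 μg/mL.
Trough 0.9 μg/mL vs MEC 1 μg/mL: subtherapeutic.

0.9 μg/mL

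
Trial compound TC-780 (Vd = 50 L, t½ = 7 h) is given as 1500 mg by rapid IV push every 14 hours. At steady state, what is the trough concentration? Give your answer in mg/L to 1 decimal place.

10.0 mg/L

The dosing interval is 2 half-lives, so f = 2^(−2) = 0.25.
At steady state, R = 1/(1 − 0.25) = 4/3.
Single-dose peak C₀ = D/Vd = 1500/50 = 30 mg/L.
Steady-state peak Cmax,ss = C₀·R = 30 × 4/3 ≈ 40.000 mg/L.
Steady-state trough Cmin,ss = Cmax,ss·f ≈ 40.000 × 0.25 ≈ 10.000 mg/L.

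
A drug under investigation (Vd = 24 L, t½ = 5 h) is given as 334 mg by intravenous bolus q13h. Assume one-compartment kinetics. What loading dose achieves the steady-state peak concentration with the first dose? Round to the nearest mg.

f = (1/2)^(13/5) ≈ 0.164938; accumulation ratio R = 1/(1−f) ≈ 1.19752.
Loading dose to hit Cmax,ss on first dose: D_load = D_maint·R ≈ 334 × 1.19752 ≈ 399.97 mg.

400 mg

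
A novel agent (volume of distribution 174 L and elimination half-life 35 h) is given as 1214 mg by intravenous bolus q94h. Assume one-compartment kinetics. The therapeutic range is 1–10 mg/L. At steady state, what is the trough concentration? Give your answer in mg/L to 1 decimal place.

τ/t½ = 94/35 ≈ 2.6857, so fraction remaining f = (1/2)^(94/35) ≈ 0.1554.
At steady state, accumulation factor R = 1/(1 − e^(−kτ)) ≈ 1.1840.
Single-dose peak C₀ = D/Vd = 1214/174 ≈ 6.977 mg/L.
Steady-state peak Cmax,ss = C₀·R ≈ 6.977 × 1.1840 ≈ 8.261 mg/L.
Steady-state trough Cmin,ss = Cmax,ss·f ≈ 8.261 × 0.1554 ≈ 1.284 mg/L.
Trough 1.3 mg/L vs MEC 1 mg/L: adequate.

1.3 mg/L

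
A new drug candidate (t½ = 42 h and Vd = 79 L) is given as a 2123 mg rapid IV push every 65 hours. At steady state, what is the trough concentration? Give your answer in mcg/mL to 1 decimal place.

k = ln2/t½ = ln2/42 ≈ 0.016504 h⁻¹; fraction remaining f = e^(−kτ) = e^(−0.016504×65) ≈ 0.3421.
Each bolus raises the concentration by D/Vd = 2123/79 ≈ 26.873 mcg/mL.
Steady-state trough Cmin,ss = C₀·f/(1−f) ≈ 26.873 × 0.3421/0.6579 ≈ 13.974 mcg/mL.

14.0 mcg/mL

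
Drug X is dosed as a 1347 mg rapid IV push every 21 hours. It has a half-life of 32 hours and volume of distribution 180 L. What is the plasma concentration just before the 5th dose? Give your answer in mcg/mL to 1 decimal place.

f = (1/2)^(τ/t½) = (1/2)^(21/32) ≈ 0.6345.
C₀ = D/Vd = 1347/180 ≈ 7.483 mcg/mL.
Before the 5th dose, 4 doses have been given. Superposition: Cmin = C₀·(f + f² + … + f^4).
≈ 7.483 × (0.6345 + 0.4026 + 0.2554 + 0.1621) ≈ 7.483 × 1.4546 ≈ 10.885 mcg/mL.

10.9 mcg/mL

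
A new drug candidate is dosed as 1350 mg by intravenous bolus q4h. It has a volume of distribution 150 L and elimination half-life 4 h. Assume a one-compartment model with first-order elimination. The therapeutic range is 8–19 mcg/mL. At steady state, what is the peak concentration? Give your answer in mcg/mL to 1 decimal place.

18.0 mcg/mL

τ = 4 h = 1 half-life, so f = (1/2)^1 = 0.5.
Accumulation ratio R = 1/(1 − f) = 1/0.5 = 2/1.
Single-dose peak C₀ = D/Vd = 1350/150 = 9 mcg/mL.
Steady-state peak Cmax,ss = C₀·R = 9 × 2/1 ≈ 18.000 mcg/mL.
Peak 18.0 mcg/mL vs MTC 19 mcg/mL: below toxic threshold.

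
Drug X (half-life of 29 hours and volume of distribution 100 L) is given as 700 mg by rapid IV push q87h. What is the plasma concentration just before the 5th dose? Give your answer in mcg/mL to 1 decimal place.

f = (1/2)^(τ/t½) = (1/2)^(87/29) ≈ 0.1250.
C₀ = D/Vd = 700/100 ≈ 7.000 mcg/mL.
Before the 5th dose, 4 doses have been given. Superposition: Cmin = C₀·(f + f² + … + f^4).
≈ 7.000 × (0.1250 + 0.0156 + 0.0020 + 0.0002) ≈ 7.000 × 0.1428 ≈ 1.000 mcg/mL.

1.0 mcg/mL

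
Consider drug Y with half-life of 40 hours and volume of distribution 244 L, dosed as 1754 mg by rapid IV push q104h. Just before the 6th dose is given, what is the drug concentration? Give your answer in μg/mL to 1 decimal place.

f = (1/2)^(τ/t½) = (1/2)^(104/40) ≈ 0.1649.
C₀ = D/Vd = 1754/244 ≈ 7.189 μg/mL.
Before the 6th dose, 5 doses have been given. Superposition: Cmin = C₀·(f + f² + … + f^5).
≈ 7.189 × (0.1649 + 0.0272 + 0.0045 + 0.0007 + 0.0001) ≈ 7.189 × 0.1974 ≈ 1.419 μg/mL.

1.4 μg/mL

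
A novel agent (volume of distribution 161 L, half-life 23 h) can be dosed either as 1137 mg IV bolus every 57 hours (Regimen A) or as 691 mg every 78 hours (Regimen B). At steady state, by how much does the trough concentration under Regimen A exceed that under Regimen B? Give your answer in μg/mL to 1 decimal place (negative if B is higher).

Regimen A: f = (1/2)^(57/23) ≈ 0.1795; Cmin,ss = (1137/161)·f/(1−f) ≈ 1.545 μg/mL.
Regimen B: f = (1/2)^(78/23) ≈ 0.0953; Cmin,ss = (691/161)·f/(1−f) ≈ 0.452 μg/mL.
Difference ≈ 1.545 − 0.452 ≈ 1.093 μg/mL.

1.1 μg/mL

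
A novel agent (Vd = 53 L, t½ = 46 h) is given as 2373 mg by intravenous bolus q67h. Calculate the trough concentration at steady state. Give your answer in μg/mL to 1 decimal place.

τ/t½ = 67/46 ≈ 1.4565, so fraction remaining f = (1/2)^(67/46) ≈ 0.3644.
Single-dose peak C₀ = D/Vd = 2373/53 ≈ 44.774 μg/mL.
Steady-state trough Cmin,ss = C₀·f/(1−f) ≈ 44.774 × 0.3644/0.6356 ≈ 25.670 μg/mL.

25.7 μg/mL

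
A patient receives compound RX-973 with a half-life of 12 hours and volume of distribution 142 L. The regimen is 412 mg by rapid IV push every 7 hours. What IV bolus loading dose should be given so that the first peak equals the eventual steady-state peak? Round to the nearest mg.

1239 mg

f = (1/2)^(7/12) ≈ 0.667420; accumulation ratio R = 1/(1−f) ≈ 3.00680.
Loading dose to hit Cmax,ss on first dose: D_load = D_maint·R ≈ 412 × 3.00680 ≈ 1238.80 mg.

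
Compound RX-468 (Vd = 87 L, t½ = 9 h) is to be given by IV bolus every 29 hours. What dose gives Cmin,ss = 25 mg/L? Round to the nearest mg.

τ/t½ = 29/9 ≈ 3.2222, so f = (1/2)^(29/9) ≈ 0.107155.
Cmin,ss = (D/Vd)·f/(1−f), so D = Cmin,ss·Vd·(1−f)/f.
D = 25 × 87 × (1−f)/f ≈ 25 × 87 × 8.33228 ≈ 18122.71 mg.

18123 mg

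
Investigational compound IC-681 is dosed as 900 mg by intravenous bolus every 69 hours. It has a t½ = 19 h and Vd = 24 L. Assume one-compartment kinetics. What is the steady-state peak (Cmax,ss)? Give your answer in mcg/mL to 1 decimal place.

40.8 mcg/mL

τ/t½ = 69/19 ≈ 3.6316, so fraction remaining f = (1/2)^(69/19) ≈ 0.0807.
At steady state, accumulation factor R = 1/(1 − e^(−kτ)) ≈ 1.0878.
Single-dose peak C₀ = D/Vd = 900/24 ≈ 37.500 mcg/mL.
Steady-state peak Cmax,ss = C₀·R ≈ 37.500 × 1.0878 ≈ 40.793 mcg/mL.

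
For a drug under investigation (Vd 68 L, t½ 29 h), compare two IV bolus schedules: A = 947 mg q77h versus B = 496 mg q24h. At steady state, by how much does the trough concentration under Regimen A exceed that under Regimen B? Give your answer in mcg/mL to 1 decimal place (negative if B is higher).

Regimen A: f = (1/2)^(77/29) ≈ 0.1587; Cmin,ss = (947/68)·f/(1−f) ≈ 2.627 mcg/mL.
Regimen B: f = (1/2)^(24/29) ≈ 0.5635; Cmin,ss = (496/68)·f/(1−f) ≈ 9.416 mcg/mL.
Difference ≈ 2.627 − 9.416 ≈ -6.789 mcg/mL.

-6.8 mcg/mL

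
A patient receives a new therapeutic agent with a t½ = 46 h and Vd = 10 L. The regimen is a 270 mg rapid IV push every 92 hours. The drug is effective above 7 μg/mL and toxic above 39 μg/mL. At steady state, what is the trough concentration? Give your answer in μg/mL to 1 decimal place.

τ = 92 h = 2 half-lives, so f = (1/2)^2 = 0.25.
Accumulation ratio R = 1/(1 − f) = 1/0.75 = 4/3.
Single-dose peak C₀ = D/Vd = 270/10 = 27 μg/mL.
Steady-state peak Cmax,ss = C₀·R = 27 × 4/3 ≈ 36.000 μg/mL.
Steady-state trough Cmin,ss = Cmax,ss·f ≈ 36.000 × 0.25 ≈ 9.000 μg/mL.
Trough 9.0 μg/mL vs MEC 7 μg/mL: adequate.

9.0 μg/mL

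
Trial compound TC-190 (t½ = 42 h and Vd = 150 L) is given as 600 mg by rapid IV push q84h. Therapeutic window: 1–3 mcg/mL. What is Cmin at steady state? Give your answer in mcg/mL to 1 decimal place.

τ = 84 h = 2 half-lives, so f = (1/2)^2 = 0.25.
Accumulation ratio R = 1/(1 − f) = 1/0.75 = 4/3.
Single-dose peak C₀ = D/Vd = 600/150 = 4 mcg/mL.
Steady-state peak Cmax,ss = C₀·R = 4 × 4/3 ≈ 5.333 mcg/mL.
Steady-state trough Cmin,ss = Cmax,ss·f ≈ 5.333 × 0.25 ≈ 1.333 mcg/mL.
Trough 1.3 mcg/mL vs MEC 1 mcg/mL: adequate.

1.3 mcg/mL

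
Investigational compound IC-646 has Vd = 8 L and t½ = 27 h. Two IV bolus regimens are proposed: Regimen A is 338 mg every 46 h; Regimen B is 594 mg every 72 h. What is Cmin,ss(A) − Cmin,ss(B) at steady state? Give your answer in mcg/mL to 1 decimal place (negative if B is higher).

Regimen A: f = (1/2)^(46/27) ≈ 0.3070; Cmin,ss = (338/8)·f/(1−f) ≈ 18.717 mcg/mL.
Regimen B: f = (1/2)^(72/27) ≈ 0.1575; Cmin,ss = (594/8)·f/(1−f) ≈ 13.881 mcg/mL.
Difference ≈ 18.717 − 13.881 ≈ 4.836 mcg/mL.

4.8 mcg/mL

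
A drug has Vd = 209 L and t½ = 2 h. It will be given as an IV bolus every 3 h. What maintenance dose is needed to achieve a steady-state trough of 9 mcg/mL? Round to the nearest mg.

3439 mg

τ/t½ = 3/2 ≈ 1.5, so f = (1/2)^(3/2) ≈ 0.353553.
Cmin,ss = (D/Vd)·f/(1−f), so D = Cmin,ss·Vd·(1−f)/f.
D = 9 × 209 × (1−f)/f ≈ 9 × 209 × 1.82843 ≈ 3439.28 mg.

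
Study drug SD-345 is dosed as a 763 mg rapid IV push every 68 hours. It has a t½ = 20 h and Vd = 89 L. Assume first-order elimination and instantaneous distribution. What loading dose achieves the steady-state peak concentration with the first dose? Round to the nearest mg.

843 mg

f = (1/2)^(68/20) ≈ 0.094732; accumulation ratio R = 1/(1−f) ≈ 1.10465.
Loading dose to hit Cmax,ss on first dose: D_load = D_maint·R ≈ 763 × 1.10465 ≈ 842.85 mg.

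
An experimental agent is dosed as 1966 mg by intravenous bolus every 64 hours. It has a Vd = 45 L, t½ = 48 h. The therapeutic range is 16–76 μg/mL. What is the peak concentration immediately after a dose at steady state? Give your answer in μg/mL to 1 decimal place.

Over one 64-h interval, 64/48 ≈ 1.3333 half-lives elapse, leaving f ≈ 0.3969 of each dose.
At steady state, accumulation factor R = 1/(1 − e^(−kτ)) ≈ 1.6581.
Single-dose peak C₀ = D/Vd = 1966/45 ≈ 43.689 μg/mL.
Steady-state peak Cmax,ss = C₀·R ≈ 43.689 × 1.6581 ≈ 72.441 μg/mL.
Peak 72.4 μg/mL vs MTC 76 μg/mL: below toxic threshold.

72.4 μg/mL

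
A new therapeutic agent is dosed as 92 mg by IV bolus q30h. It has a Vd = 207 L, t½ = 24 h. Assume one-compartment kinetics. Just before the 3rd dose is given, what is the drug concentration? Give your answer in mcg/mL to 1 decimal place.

f = (1/2)^(τ/t½) = (1/2)^(30/24) ≈ 0.4204.
C₀ = D/Vd = 92/207 ≈ 0.444 mcg/mL.
Before the 3rd dose, 2 doses have been given. Superposition: Cmin = C₀·(f + f²).
≈ 0.444 × (0.4204 + 0.1767) ≈ 0.444 × 0.5971 ≈ 0.265 mcg/mL.

0.3 mcg/mL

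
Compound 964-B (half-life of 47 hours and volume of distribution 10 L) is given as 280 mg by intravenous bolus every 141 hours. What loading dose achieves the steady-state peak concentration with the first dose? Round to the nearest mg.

f = (1/2)^(141/47) ≈ 0.125000; accumulation ratio R = 1/(1−f) ≈ 1.14286.
Loading dose to hit Cmax,ss on first dose: D_load = D_maint·R ≈ 280 × 1.14286 ≈ 320.00 mg.

320 mg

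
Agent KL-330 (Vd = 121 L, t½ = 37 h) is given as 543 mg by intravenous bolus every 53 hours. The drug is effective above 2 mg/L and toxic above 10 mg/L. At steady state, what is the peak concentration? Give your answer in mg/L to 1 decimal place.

7.1 mg/L

τ/t½ = 53/37 ≈ 1.4324, so fraction remaining f = (1/2)^(53/37) ≈ 0.3705.
At steady state, accumulation factor R = 1/(1 − e^(−kτ)) ≈ 1.5886.
Single-dose peak C₀ = D/Vd = 543/121 ≈ 4.488 mg/L.
Steady-state peak Cmax,ss = C₀·R ≈ 4.488 × 1.5886 ≈ 7.130 mg/L.
Peak 7.1 mg/L vs MTC 10 mg/L: below toxic threshold.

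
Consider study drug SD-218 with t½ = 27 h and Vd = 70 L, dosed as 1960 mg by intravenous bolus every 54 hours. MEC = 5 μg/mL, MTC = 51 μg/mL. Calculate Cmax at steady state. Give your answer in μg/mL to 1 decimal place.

The dosing interval is 2 half-lives, so f = 2^(−2) = 0.25.
Accumulation ratio R = 1/(1 − f) = 1/0.75 = 4/3.
Single-dose peak C₀ = D/Vd = 1960/70 = 28 μg/mL.
Steady-state peak Cmax,ss = C₀·R = 28 × 4/3 ≈ 37.333 μg/mL.
Peak 37.3 μg/mL vs MTC 51 μg/mL: below toxic threshold.

37.3 μg/mL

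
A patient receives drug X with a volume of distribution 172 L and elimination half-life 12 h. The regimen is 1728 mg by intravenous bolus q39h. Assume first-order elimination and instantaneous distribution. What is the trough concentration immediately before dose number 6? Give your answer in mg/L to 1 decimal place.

1.2 mg/L

f = (1/2)^(τ/t½) = (1/2)^(39/12) ≈ 0.1051.
C₀ = D/Vd = 1728/172 ≈ 10.047 mg/L.
Before the 6th dose, 5 doses have been given. Superposition: Cmin = C₀·(f + f² + … + f^5).
≈ 10.047 × (0.1051 + 0.0110 + 0.0012 + 0.0001 + 0.0000) ≈ 10.047 × 0.1174 ≈ 1.180 mg/L.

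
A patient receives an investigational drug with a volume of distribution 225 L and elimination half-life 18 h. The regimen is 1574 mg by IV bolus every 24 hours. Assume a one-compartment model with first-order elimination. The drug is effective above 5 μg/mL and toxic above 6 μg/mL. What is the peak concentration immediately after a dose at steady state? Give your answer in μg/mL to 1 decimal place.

11.6 μg/mL

τ/t½ = 24/18 ≈ 1.3333, so fraction remaining f = (1/2)^(24/18) ≈ 0.3969.
Accumulation ratio R = 1/(1 − f) ≈ 1/0.6031 ≈ 1.6581.
Single-dose peak C₀ = D/Vd = 1574/225 ≈ 6.996 μg/mL.
Steady-state peak Cmax,ss = C₀·R ≈ 6.996 × 1.6581 ≈ 11.600 μg/mL.
Peak 11.6 μg/mL vs MTC 6 μg/mL: exceeds toxic threshold.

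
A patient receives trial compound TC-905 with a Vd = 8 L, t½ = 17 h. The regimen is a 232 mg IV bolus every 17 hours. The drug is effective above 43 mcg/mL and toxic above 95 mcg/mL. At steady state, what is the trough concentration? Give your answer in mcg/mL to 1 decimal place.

29.0 mcg/mL

τ = 17 h = 1 half-life, so f = (1/2)^1 = 0.5.
Accumulation ratio R = 1/(1 − f) = 1/0.5 = 2/1.
Single-dose peak C₀ = D/Vd = 232/8 = 29 mcg/mL.
Steady-state peak Cmax,ss = C₀·R = 29 × 2/1 ≈ 58.000 mcg/mL.
Steady-state trough Cmin,ss = Cmax,ss·f ≈ 58.000 × 0.5 ≈ 29.000 mcg/mL.
Trough 29.0 mcg/mL vs MEC 43 mcg/mL: subtherapeutic.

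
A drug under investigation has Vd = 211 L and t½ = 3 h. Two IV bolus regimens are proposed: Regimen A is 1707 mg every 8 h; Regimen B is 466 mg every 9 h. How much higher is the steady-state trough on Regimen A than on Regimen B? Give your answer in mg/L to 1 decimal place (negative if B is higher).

Regimen A: f = (1/2)^(8/3) ≈ 0.1575; Cmin,ss = (1707/211)·f/(1−f) ≈ 1.512 mg/L.
Regimen B: f = (1/2)^(9/3) ≈ 0.1250; Cmin,ss = (466/211)·f/(1−f) ≈ 0.316 mg/L.
Difference ≈ 1.512 − 0.316 ≈ 1.196 mg/L.

1.2 mg/L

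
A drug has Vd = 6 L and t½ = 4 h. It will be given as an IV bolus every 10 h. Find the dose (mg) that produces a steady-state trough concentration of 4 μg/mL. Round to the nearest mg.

112 mg

τ/t½ = 10/4 ≈ 2.5, so f = (1/2)^(10/4) ≈ 0.176777.
Cmin,ss = (D/Vd)·f/(1−f), so D = Cmin,ss·Vd·(1−f)/f.
D = 4 × 6 × (1−f)/f ≈ 4 × 6 × 4.65684 ≈ 111.76 mg.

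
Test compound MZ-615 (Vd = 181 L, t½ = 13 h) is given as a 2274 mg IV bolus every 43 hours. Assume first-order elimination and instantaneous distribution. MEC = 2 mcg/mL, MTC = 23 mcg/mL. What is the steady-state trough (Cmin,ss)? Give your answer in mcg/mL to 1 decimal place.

Over one 43-h interval, 43/13 ≈ 3.3077 half-lives elapse, leaving f ≈ 0.1010 of each dose.
Accumulation ratio R = 1/(1 − f) ≈ 1/0.8990 ≈ 1.1123.
Each bolus raises the concentration by D/Vd = 2274/181 ≈ 12.564 mcg/mL.
Cmax,ss = C₀/(1 − f) ≈ 12.564/0.8990 ≈ 13.976 mcg/mL.
One interval later, Cmin,ss = Cmax,ss·e^(−kτ) ≈ 13.976 × 0.1010 ≈ 1.412 mcg/mL.
Trough 1.4 mcg/mL vs MEC 2 mcg/mL: subtherapeutic.

1.4 mcg/mL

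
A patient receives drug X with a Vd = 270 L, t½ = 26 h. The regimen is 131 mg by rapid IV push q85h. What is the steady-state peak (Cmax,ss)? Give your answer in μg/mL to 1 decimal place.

0.5 μg/mL

k = ln2/t½ = ln2/26 ≈ 0.026660 h⁻¹; fraction remaining f = e^(−kτ) = e^(−0.026660×85) ≈ 0.1037.
At steady state, accumulation factor R = 1/(1 − e^(−kτ)) ≈ 1.1157.
Single-dose peak C₀ = D/Vd = 131/270 ≈ 0.485 μg/mL.
Steady-state peak Cmax,ss = C₀·R ≈ 0.485 × 1.1157 ≈ 0.541 μg/mL.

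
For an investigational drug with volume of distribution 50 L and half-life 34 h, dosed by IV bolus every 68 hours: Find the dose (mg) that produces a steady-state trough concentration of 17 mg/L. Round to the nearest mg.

τ/t½ = 68/34 ≈ 2, so f = (1/2)^(68/34) ≈ 0.250000.
Cmin,ss = (D/Vd)·f/(1−f), so D = Cmin,ss·Vd·(1−f)/f.
D = 17 × 50 × (1−f)/f ≈ 17 × 50 × 3.00000 ≈ 2550.00 mg.

2550 mg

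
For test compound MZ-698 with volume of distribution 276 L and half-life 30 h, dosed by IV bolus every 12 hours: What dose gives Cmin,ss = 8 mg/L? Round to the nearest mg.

τ/t½ = 12/30 ≈ 0.4, so f = (1/2)^(12/30) ≈ 0.757858.
Cmin,ss = (D/Vd)·f/(1−f), so D = Cmin,ss·Vd·(1−f)/f.
D = 8 × 276 × (1−f)/f ≈ 8 × 276 × 0.31951 ≈ 705.48 mg.

705 mg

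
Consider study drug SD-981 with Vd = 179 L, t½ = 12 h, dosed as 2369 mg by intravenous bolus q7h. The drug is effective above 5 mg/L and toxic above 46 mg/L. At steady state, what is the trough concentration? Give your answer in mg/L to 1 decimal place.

26.6 mg/L

k = ln2/t½ = ln2/12 ≈ 0.057762 h⁻¹; fraction remaining f = e^(−kτ) = e^(−0.057762×7) ≈ 0.6674.
Accumulation ratio R = 1/(1 − f) ≈ 1/0.3326 ≈ 3.0066.
Single-dose peak C₀ = D/Vd = 2369/179 ≈ 13.235 mg/L.
Steady-state peak Cmax,ss = C₀·R ≈ 13.235 × 3.0066 ≈ 39.792 mg/L.
One interval later, Cmin,ss = Cmax,ss·e^(−kτ) ≈ 39.792 × 0.6674 ≈ 26.557 mg/L.
Trough 26.6 mg/L vs MEC 5 mg/L: adequate.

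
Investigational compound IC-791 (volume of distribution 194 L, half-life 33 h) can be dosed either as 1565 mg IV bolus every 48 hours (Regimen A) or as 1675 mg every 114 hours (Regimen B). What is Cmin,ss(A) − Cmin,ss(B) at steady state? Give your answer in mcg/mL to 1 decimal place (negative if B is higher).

3.8 mcg/mL

Regimen A: f = (1/2)^(48/33) ≈ 0.3649; Cmin,ss = (1565/194)·f/(1−f) ≈ 4.635 mcg/mL.
Regimen B: f = (1/2)^(114/33) ≈ 0.0912; Cmin,ss = (1675/194)·f/(1−f) ≈ 0.866 mcg/mL.
Difference ≈ 4.635 − 0.866 ≈ 3.769 mcg/mL.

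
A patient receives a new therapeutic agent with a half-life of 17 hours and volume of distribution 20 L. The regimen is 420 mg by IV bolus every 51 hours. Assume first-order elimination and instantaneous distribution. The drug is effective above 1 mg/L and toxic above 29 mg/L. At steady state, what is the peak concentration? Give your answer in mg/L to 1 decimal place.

24.0 mg/L

τ = 51 h = 3 half-lives, so f = (1/2)^3 = 0.125.
Accumulation ratio R = 1/(1 − f) = 1/0.875 = 8/7.
Single-dose peak C₀ = D/Vd = 420/20 = 21 mg/L.
Steady-state peak Cmax,ss = C₀·R = 21 × 8/7 ≈ 24.000 mg/L.
Peak 24.0 mg/L vs MTC 29 mg/L: below toxic threshold.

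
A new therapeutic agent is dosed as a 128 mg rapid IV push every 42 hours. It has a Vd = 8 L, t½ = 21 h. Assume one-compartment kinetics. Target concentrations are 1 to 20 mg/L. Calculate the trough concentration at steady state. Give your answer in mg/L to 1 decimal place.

τ = 42 h = 2 half-lives, so f = (1/2)^2 = 0.25.
At steady state, R = 1/(1 − 0.25) = 4/3.
Single-dose peak C₀ = D/Vd = 128/8 = 16 mg/L.
Steady-state peak Cmax,ss = C₀·R = 16 × 4/3 ≈ 21.333 mg/L.
Steady-state trough Cmin,ss = Cmax,ss·f ≈ 21.333 × 0.25 ≈ 5.333 mg/L.
Trough 5.3 mg/L vs MEC 1 mg/L: adequate.

5.3 mg/L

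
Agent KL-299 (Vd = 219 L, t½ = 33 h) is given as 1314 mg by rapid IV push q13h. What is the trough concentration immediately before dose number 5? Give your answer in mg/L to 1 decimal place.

12.7 mg/L

f = (1/2)^(τ/t½) = (1/2)^(13/33) ≈ 0.7610.
C₀ = D/Vd = 1314/219 ≈ 6.000 mg/L.
Before the 5th dose, 4 doses have been given. Superposition: Cmin = C₀·(f + f² + … + f^4).
≈ 6.000 × (0.7610 + 0.5791 + 0.4407 + 0.3354) ≈ 6.000 × 2.1162 ≈ 12.697 mg/L.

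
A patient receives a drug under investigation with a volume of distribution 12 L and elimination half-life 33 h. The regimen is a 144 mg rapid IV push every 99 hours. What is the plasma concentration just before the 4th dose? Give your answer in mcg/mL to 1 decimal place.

f = (1/2)^(τ/t½) = (1/2)^(99/33) ≈ 0.1250.
C₀ = D/Vd = 144/12 ≈ 12.000 mcg/mL.
Before the 4th dose, 3 doses have been given. Superposition: Cmin = C₀·(f + f² + … + f^3).
≈ 12.000 × (0.1250 + 0.0156 + 0.0020) ≈ 12.000 × 0.1426 ≈ 1.711 mcg/mL.

1.7 mcg/mL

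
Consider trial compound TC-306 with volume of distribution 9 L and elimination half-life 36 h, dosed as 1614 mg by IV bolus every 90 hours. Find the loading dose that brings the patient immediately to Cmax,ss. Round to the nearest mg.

f = (1/2)^(90/36) ≈ 0.176777; accumulation ratio R = 1/(1−f) ≈ 1.21474.
Loading dose to hit Cmax,ss on first dose: D_load = D_maint·R ≈ 1614 × 1.21474 ≈ 1960.59 mg.

1961 mg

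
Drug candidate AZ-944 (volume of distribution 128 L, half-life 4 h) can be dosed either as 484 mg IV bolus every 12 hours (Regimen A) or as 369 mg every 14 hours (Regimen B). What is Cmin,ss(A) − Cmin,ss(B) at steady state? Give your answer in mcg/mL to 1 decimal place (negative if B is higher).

Regimen A: f = (1/2)^(12/4) ≈ 0.1250; Cmin,ss = (484/128)·f/(1−f) ≈ 0.540 mcg/mL.
Regimen B: f = (1/2)^(14/4) ≈ 0.0884; Cmin,ss = (369/128)·f/(1−f) ≈ 0.280 mcg/mL.
Difference ≈ 0.540 − 0.280 ≈ 0.260 mcg/mL.

0.3 mcg/mL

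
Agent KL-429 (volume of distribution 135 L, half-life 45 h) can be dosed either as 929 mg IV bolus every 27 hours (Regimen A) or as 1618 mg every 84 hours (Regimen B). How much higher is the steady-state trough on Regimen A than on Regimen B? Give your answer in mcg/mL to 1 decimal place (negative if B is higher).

8.8 mcg/mL

Regimen A: f = (1/2)^(27/45) ≈ 0.6598; Cmin,ss = (929/135)·f/(1−f) ≈ 13.346 mcg/mL.
Regimen B: f = (1/2)^(84/45) ≈ 0.2742; Cmin,ss = (1618/135)·f/(1−f) ≈ 4.528 mcg/mL.
Difference ≈ 13.346 − 4.528 ≈ 8.818 mcg/mL.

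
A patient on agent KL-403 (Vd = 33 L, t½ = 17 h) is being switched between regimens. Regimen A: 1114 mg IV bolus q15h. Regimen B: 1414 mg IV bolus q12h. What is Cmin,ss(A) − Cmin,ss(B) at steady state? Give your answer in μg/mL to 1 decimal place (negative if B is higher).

-27.9 μg/mL

Regimen A: f = (1/2)^(15/17) ≈ 0.5425; Cmin,ss = (1114/33)·f/(1−f) ≈ 40.029 μg/mL.
Regimen B: f = (1/2)^(12/17) ≈ 0.6131; Cmin,ss = (1414/33)·f/(1−f) ≈ 67.900 μg/mL.
Difference ≈ 40.029 − 67.900 ≈ -27.871 μg/mL.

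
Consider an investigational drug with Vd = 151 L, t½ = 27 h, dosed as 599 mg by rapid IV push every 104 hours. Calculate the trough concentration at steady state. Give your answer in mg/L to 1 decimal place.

0.3 mg/L

τ/t½ = 104/27 ≈ 3.8519, so fraction remaining f = (1/2)^(104/27) ≈ 0.0693.
Accumulation ratio R = 1/(1 − f) ≈ 1/0.9307 ≈ 1.0745.
Single-dose peak C₀ = D/Vd = 599/151 ≈ 3.967 mg/L.
Cmax,ss = C₀/(1 − f) ≈ 3.967/0.9307 ≈ 4.262 mg/L.
Steady-state trough Cmin,ss = Cmax,ss·f ≈ 4.262 × 0.0693 ≈ 0.295 mg/L.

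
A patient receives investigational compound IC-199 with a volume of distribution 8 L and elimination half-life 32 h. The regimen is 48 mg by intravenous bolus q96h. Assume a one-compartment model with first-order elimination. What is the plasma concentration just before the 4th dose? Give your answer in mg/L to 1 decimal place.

f = (1/2)^(τ/t½) = (1/2)^(96/32) ≈ 0.1250.
C₀ = D/Vd = 48/8 ≈ 6.000 mg/L.
Before the 4th dose, 3 doses have been given. Superposition: Cmin = C₀·(f + f² + … + f^3).
≈ 6.000 × (0.1250 + 0.0156 + 0.0020) ≈ 6.000 × 0.1426 ≈ 0.856 mg/L.

0.9 mg/L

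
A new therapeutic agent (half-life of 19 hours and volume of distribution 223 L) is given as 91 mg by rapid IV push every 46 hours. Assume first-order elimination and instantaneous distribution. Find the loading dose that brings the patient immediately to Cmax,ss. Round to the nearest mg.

f = (1/2)^(46/19) ≈ 0.186720; accumulation ratio R = 1/(1−f) ≈ 1.22959.
Loading dose to hit Cmax,ss on first dose: D_load = D_maint·R ≈ 91 × 1.22959 ≈ 111.89 mg.

112 mg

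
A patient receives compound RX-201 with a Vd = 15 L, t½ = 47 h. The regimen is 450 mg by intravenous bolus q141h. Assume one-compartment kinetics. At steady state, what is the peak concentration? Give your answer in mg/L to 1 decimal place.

τ = 141 h = 3 half-lives, so f = (1/2)^3 = 0.125.
Accumulation ratio R = 1/(1 − f) = 1/0.875 = 8/7.
Single-dose peak C₀ = D/Vd = 450/15 = 30 mg/L.
Steady-state peak Cmax,ss = C₀·R = 30 × 8/7 ≈ 34.286 mg/L.

34.3 mg/L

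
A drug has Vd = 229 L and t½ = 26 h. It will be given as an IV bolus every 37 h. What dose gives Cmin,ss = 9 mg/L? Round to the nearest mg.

τ/t½ = 37/26 ≈ 1.4231, so f = (1/2)^(37/26) ≈ 0.372916.
Cmin,ss = (D/Vd)·f/(1−f), so D = Cmin,ss·Vd·(1−f)/f.
D = 9 × 229 × (1−f)/f ≈ 9 × 229 × 1.68157 ≈ 3465.72 mg.

3466 mg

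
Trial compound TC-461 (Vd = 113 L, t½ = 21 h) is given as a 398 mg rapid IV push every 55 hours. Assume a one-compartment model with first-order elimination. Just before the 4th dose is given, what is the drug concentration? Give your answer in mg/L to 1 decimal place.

0.7 mg/L

f = (1/2)^(τ/t½) = (1/2)^(55/21) ≈ 0.1628.
C₀ = D/Vd = 398/113 ≈ 3.522 mg/L.
Before the 4th dose, 3 doses have been given. Superposition: Cmin = C₀·(f + f² + … + f^3).
≈ 3.522 × (0.1628 + 0.0265 + 0.0043) ≈ 3.522 × 0.1936 ≈ 0.682 mg/L.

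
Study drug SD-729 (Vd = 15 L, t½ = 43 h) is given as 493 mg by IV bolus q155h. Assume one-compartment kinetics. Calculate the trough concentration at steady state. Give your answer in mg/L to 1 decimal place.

Over one 155-h interval, 155/43 ≈ 3.6047 half-lives elapse, leaving f ≈ 0.0822 of each dose.
Single-dose peak C₀ = D/Vd = 493/15 ≈ 32.867 mg/L.
Steady-state trough Cmin,ss = C₀·f/(1−f) ≈ 32.867 × 0.0822/0.9178 ≈ 2.944 mg/L.

2.9 mg/L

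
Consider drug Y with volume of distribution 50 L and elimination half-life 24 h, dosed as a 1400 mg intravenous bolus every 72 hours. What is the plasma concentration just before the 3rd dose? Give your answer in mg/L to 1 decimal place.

3.9 mg/L

f = (1/2)^(τ/t½) = (1/2)^(72/24) ≈ 0.1250.
C₀ = D/Vd = 1400/50 ≈ 28.000 mg/L.
Before the 3rd dose, 2 doses have been given. Superposition: Cmin = C₀·(f + f²).
≈ 28.000 × (0.1250 + 0.0156) ≈ 28.000 × 0.1406 ≈ 3.937 mg/L.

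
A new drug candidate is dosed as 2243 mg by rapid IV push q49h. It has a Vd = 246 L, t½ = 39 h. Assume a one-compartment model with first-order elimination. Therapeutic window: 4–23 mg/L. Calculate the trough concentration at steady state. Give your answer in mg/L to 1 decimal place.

Over one 49-h interval, 49/39 ≈ 1.2564 half-lives elapse, leaving f ≈ 0.4186 of each dose.
Accumulation ratio R = 1/(1 − f) ≈ 1/0.5814 ≈ 1.7200.
Single-dose peak C₀ = D/Vd = 2243/246 ≈ 9.118 mg/L.
Steady-state peak Cmax,ss = C₀·R ≈ 9.118 × 1.7200 ≈ 15.683 mg/L.
Steady-state trough Cmin,ss = Cmax,ss·f ≈ 15.683 × 0.4186 ≈ 6.565 mg/L.
Trough 6.6 mg/L vs MEC 4 mg/L: adequate.

6.6 mg/L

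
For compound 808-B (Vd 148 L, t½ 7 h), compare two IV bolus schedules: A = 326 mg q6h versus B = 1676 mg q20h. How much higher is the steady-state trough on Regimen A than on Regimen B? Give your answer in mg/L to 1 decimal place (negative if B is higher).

Regimen A: f = (1/2)^(6/7) ≈ 0.5520; Cmin,ss = (326/148)·f/(1−f) ≈ 2.714 mg/L.
Regimen B: f = (1/2)^(20/7) ≈ 0.1380; Cmin,ss = (1676/148)·f/(1−f) ≈ 1.813 mg/L.
Difference ≈ 2.714 − 1.813 ≈ 0.901 mg/L.

0.9 mg/L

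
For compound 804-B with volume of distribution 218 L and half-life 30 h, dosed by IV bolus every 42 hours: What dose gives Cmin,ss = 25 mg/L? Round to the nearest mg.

8933 mg

τ/t½ = 42/30 ≈ 1.4, so f = (1/2)^(42/30) ≈ 0.378929.
Cmin,ss = (D/Vd)·f/(1−f), so D = Cmin,ss·Vd·(1−f)/f.
D = 25 × 218 × (1−f)/f ≈ 25 × 218 × 1.63902 ≈ 8932.66 mg.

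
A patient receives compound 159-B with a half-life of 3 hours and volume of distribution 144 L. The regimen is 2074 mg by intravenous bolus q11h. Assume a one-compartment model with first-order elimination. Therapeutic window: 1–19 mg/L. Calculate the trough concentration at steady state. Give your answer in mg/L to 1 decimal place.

k = ln2/t½ = ln2/3 ≈ 0.231049 h⁻¹; fraction remaining f = e^(−kτ) = e^(−0.231049×11) ≈ 0.0787.
At steady state, accumulation factor R = 1/(1 − e^(−kτ)) ≈ 1.0854.
Single-dose peak C₀ = D/Vd = 2074/144 ≈ 14.403 mg/L.
Steady-state peak Cmax,ss = C₀·R ≈ 14.403 × 1.0854 ≈ 15.633 mg/L.
One interval later, Cmin,ss = Cmax,ss·e^(−kτ) ≈ 15.633 × 0.0787 ≈ 1.230 mg/L.
Trough 1.2 mg/L vs MEC 1 mg/L: adequate.

1.2 mg/L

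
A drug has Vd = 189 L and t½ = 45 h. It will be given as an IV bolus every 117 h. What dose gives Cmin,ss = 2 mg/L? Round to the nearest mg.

τ/t½ = 117/45 ≈ 2.6, so f = (1/2)^(117/45) ≈ 0.164938.
Cmin,ss = (D/Vd)·f/(1−f), so D = Cmin,ss·Vd·(1−f)/f.
D = 2 × 189 × (1−f)/f ≈ 2 × 189 × 5.06288 ≈ 1913.77 mg.

1914 mg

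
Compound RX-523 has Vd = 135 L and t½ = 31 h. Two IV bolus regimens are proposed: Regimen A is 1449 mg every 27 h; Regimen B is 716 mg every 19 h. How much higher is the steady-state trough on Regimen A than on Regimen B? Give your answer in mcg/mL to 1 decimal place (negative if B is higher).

2.9 mcg/mL

Regimen A: f = (1/2)^(27/31) ≈ 0.5468; Cmin,ss = (1449/135)·f/(1−f) ≈ 12.950 mcg/mL.
Regimen B: f = (1/2)^(19/31) ≈ 0.6539; Cmin,ss = (716/135)·f/(1−f) ≈ 10.020 mcg/mL.
Difference ≈ 12.950 − 10.020 ≈ 2.930 mcg/mL.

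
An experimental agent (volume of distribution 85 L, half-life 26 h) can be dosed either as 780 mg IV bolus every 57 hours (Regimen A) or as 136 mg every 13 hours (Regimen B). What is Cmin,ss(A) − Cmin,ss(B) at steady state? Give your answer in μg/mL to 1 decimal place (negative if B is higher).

Regimen A: f = (1/2)^(57/26) ≈ 0.2188; Cmin,ss = (780/85)·f/(1−f) ≈ 2.570 μg/mL.
Regimen B: f = (1/2)^(13/26) ≈ 0.7071; Cmin,ss = (136/85)·f/(1−f) ≈ 3.863 μg/mL.
Difference ≈ 2.570 − 3.863 ≈ -1.293 μg/mL.

-1.3 μg/mL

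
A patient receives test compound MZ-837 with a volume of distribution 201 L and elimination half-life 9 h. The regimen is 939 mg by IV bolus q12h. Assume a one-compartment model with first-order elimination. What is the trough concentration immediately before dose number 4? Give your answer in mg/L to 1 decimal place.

f = (1/2)^(τ/t½) = (1/2)^(12/9) ≈ 0.3969.
C₀ = D/Vd = 939/201 ≈ 4.672 mg/L.
Before the 4th dose, 3 doses have been given. Superposition: Cmin = C₀·(f + f² + … + f^3).
≈ 4.672 × (0.3969 + 0.1575 + 0.0625) ≈ 4.672 × 0.6169 ≈ 2.882 mg/L.

2.9 mg/L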